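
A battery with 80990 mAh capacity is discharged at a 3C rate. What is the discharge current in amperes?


Convert: capacity = 80990 mAh = 80.99 Ah
I = C_rate * capacity = 3 * 80.99 = 242.97 A

242.97 A


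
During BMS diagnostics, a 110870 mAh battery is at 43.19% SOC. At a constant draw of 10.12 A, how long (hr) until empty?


Convert: C_total = 110870 mAh = 110.87 Ah
Step 1: remaining = SOC/100 * C_total = 43.19/100 * 110.87 = 47.885 Ah
Step 2: t = remaining / I = 47.885 / 10.12 = 4.732 hr

4.732 hr


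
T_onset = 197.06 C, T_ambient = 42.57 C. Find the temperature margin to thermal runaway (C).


margin = T_onset - T_ambient = 197.06 - 42.57 = 154.49 C

154.49 C


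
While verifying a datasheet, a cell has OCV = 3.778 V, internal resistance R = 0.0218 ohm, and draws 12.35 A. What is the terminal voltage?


IR drop = 12.35 * 0.0218 = 0.26923 V
V = 3.778 - 0.26923 = 3.509 V

3.509 V


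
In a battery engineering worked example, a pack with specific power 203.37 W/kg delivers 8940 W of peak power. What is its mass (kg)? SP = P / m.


m = P / SP = 8940 / 203.37 = 43.96 kg

43.96 kg


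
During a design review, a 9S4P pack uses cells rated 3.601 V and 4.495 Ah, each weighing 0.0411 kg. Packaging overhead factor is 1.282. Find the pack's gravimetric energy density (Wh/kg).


Step 1: V_pack = 9 * 3.601 = 32.409 V
Step 2: C_pack = 4 * 4.495 = 17.98 Ah
Step 3: E_pack = V_pack * C_pack = 32.409 * 17.98 = 582.71 Wh
Step 4: m_pack = 9 * 4 * 0.0411 * 1.282 = 1.8968 kg
Step 5: ED = E_pack / m_pack = 582.71 / 1.8968 = 307.2 Wh/kg

307.2 Wh/kg


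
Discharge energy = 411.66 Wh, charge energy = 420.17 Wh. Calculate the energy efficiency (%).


Round-trip efficiency = 411.66/420.17 * 100% = 97.97%

97.97%


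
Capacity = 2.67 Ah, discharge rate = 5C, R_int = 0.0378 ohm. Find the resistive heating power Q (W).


Step 1: I = C_rate * capacity = 5 * 2.67 = 13.35 A
Step 2: Q = I^2 * R = 13.35^2 * 0.0378 = 178.22 * 0.0378 = 6.737 W

6.737 W


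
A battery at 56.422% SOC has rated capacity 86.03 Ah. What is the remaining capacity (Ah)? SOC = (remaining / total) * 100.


remaining = SOC / 100 * total = 56.422 / 100 * 86.03 = 48.54 Ah

48.54 Ah


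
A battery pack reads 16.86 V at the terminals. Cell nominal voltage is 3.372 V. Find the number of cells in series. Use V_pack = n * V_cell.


Rearranging: n = V_pack / V_cell = 16.86 / 3.372 = 5 cells

5


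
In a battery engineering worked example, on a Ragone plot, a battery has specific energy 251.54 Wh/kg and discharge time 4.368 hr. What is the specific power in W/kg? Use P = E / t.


Specific power = 251.54 Wh/kg / 4.368 hr = 57.59 W/kg

57.59 W/kg


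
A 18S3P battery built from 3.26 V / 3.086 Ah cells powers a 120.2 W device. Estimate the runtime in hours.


Step 1: E_pack = Ns * V_cell * Np * C_cell = 18 * 3.26 * 3 * 3.086 = 543.26 Wh
Step 2: t = E_pack / P = 543.26 / 120.2 = 4.520 hr

4.520 hr


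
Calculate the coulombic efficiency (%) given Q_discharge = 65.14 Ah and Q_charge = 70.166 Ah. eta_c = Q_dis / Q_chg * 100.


Coulombic efficiency = 65.14/70.166 * 100% = 92.84%

92.84%


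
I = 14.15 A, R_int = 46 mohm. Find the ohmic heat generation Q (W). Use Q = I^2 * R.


Convert: R = 46 mohm = 0.046 ohm
I^2 = 200.22
Q = 200.22 * 0.046 = 9.210 W

9.210 W


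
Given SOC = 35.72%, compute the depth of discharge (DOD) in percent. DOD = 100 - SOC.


DOD = 100 - SOC = 100 - 35.72 = 64.28%

64.28%


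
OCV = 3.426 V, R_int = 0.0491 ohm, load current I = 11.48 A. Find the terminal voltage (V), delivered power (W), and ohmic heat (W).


Step 1: V_terminal = OCV - I*R = 3.426 - 11.48 * 0.0491 = 2.8623 V
Step 2: P_out = V_terminal * I = 2.8623 * 11.48 = 32.86 W
Step 3: Q = I^2 * R = 11.48^2 * 0.0491 = 6.471 W

V=2.8623 V, P=32.86 W, Q=6.471 W


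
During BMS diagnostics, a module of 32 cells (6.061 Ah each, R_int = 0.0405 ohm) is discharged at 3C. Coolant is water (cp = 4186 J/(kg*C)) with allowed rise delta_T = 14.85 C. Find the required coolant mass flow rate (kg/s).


Step 1: I = 3 * 6.061 = 18.183 A
Step 2: Q_cell = I^2 * R = 18.183^2 * 0.0405 = 13.39 W
Step 3: Q_total = 32 * 13.39 = 428.48 W
Step 4: m_dot = Q_total / (cp * dT) = 428.48 / (4186 * 14.85) = 0.006893 kg/s

0.006893 kg/s


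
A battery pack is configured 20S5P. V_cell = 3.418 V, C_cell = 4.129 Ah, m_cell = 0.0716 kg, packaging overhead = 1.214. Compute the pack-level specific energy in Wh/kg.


Step 1: V_pack = 20 * 3.418 = 68.36 V
Step 2: C_pack = 5 * 4.129 = 20.645 Ah
Step 3: E_pack = V_pack * C_pack = 68.36 * 20.645 = 1411.3 Wh
Step 4: m_pack = 20 * 5 * 0.0716 * 1.214 = 8.6922 kg
Step 5: ED = E_pack / m_pack = 1411.3 / 8.6922 = 162.4 Wh/kg

162.4 Wh/kg


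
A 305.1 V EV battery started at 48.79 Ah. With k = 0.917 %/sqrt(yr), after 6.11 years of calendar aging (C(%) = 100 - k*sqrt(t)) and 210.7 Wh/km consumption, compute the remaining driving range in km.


Step 1: capacity retention = 100 - 0.917 * sqrt(6.11) = 100 - 0.917 * 2.4718 = 97.733%
Step 2: C_now = 48.79 * 97.733/100 = 47.684 Ah
Step 3: E_pack = V * C_now = 305.1 * 47.684 = 14548 Wh
Step 4: range = E_pack / consumption = 14548 / 210.7 = 69.05 km

69.05 km


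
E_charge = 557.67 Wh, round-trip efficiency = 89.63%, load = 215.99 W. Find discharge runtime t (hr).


Step 1: E_discharge = eta/100 * E_charge = 89.63/100 * 557.67 = 499.84 Wh
Step 2: t = E_discharge / P = 499.84 / 215.99 = 2.314 hr

2.314 hr


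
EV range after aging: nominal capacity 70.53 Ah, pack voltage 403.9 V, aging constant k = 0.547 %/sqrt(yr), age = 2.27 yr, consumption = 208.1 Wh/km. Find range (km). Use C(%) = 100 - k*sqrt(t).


Step 1: capacity retention = 100 - 0.547 * sqrt(2.27) = 100 - 0.547 * 1.5067 = 99.176%
Step 2: C_now = 70.53 * 99.176/100 = 69.949 Ah
Step 3: E_pack = V * C_now = 403.9 * 69.949 = 28252 Wh
Step 4: range = E_pack / consumption = 28252 / 208.1 = 135.8 km

135.8 km


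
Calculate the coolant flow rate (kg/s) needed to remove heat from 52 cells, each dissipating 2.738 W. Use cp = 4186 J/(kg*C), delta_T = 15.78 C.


Step 1: Total heat Q = 52 * 2.738 W = 142.38 W
Step 2: denom = cp * dT = 4186 * 15.78 = 66055
Step 3: m_dot = 142.38 / 66055 = 0.002155 kg/s

0.002155 kg/s


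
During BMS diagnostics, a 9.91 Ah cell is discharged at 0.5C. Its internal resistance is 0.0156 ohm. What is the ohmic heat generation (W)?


Step 1: I = C_rate * capacity = 0.5 * 9.91 = 4.955 A
Step 2: Q = I^2 * R = 4.955^2 * 0.0156 = 24.552 * 0.0156 = 0.3830 W

0.3830 W


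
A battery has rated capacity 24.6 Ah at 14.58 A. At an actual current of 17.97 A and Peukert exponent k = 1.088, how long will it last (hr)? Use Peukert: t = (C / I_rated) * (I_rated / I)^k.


t_rated = C / I_rated = 24.6 / 14.58 = 1.6872 hr
(I_rated/I)^k = (0.81135)^1.088 = 0.79656
t = t_rated * (I_rated/I)^k = 1.6872 * 0.79656 = 1.344 hr

1.344 hr


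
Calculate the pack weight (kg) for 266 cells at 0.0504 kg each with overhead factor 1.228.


Cell mass sum = 266 * 0.0504 = 13.406 kg
With overhead 1.228: m_pack = 13.406 * 1.228 = 16.46 kg

16.46 kg


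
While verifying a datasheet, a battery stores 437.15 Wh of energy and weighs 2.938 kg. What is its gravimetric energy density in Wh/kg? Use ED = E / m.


ED = E / m = 437.15 / 2.938 = 148.8 Wh/kg

148.8 Wh/kg


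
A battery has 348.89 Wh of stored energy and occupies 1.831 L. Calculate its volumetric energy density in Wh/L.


Volumetric ED = 348.89 Wh / 1.831 L = 190.5 Wh/L

190.5 Wh/L


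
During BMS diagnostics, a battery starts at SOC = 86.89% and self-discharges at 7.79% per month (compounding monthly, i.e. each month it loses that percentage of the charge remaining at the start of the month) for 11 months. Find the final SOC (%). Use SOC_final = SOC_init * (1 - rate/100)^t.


Monthly retention factor = 1 - 7.79/100 = 0.9221
Over 11 months: factor^11 = 0.40979
SOC_final = 86.89 * 0.40979 = 35.61%

35.61%


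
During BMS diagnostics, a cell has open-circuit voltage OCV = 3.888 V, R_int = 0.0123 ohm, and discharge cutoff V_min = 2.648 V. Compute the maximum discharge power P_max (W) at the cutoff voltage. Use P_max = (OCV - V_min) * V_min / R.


dV = OCV - V_min = 1.24 V (so I_max = dV / R)
P_max = dV * V_min / R = 1.24 * 2.648 / 0.0123 = 267.0 W

267.0 W


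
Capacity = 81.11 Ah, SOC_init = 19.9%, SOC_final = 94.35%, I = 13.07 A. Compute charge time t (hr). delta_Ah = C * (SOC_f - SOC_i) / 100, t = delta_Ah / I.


Step 1: dSOC = 94.35% - 19.9% = 74.45%
Step 2: delta_Ah = 81.11 * 74.45 / 100 = 60.386 Ah
Step 3: t = 60.386 / 13.07 = 4.620 hr

4.620 hr


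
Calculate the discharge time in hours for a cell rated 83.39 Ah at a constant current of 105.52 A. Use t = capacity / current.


t = capacity / current = 83.39 / 105.52 = 0.7903 hr

0.7903 hr


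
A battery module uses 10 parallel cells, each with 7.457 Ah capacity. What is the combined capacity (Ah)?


Parallel capacities add: 10 * 7.457 Ah = 74.57 Ah

74.57 Ah


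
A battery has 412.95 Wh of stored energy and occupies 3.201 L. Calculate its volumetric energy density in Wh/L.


Volumetric ED = 412.95 Wh / 3.201 L = 129.0 Wh/L

129.0 Wh/L


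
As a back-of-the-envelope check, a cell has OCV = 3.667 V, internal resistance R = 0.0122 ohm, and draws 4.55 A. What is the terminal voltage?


V = OCV - I*R = 3.667 - 4.55 * 0.0122 = 3.611 V

3.611 V


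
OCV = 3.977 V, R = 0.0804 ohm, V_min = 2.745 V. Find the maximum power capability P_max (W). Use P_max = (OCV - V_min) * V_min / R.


P_max = (OCV - V_min) * V_min / R = (3.977 - 2.745) * 2.745 / 0.0804 = 1.232 * 2.745 / 0.0804 = 42.06 W

42.06 W


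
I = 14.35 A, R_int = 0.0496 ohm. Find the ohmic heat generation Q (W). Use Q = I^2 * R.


Q = I^2 * R = 14.35^2 * 0.0496 = 10.21 W

10.21 W


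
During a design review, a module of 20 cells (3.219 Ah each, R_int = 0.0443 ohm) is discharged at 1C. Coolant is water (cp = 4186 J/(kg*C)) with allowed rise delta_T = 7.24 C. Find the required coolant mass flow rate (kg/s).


Step 1: I = 1 * 3.219 = 3.219 A
Step 2: Q_cell = I^2 * R = 3.219^2 * 0.0443 = 0.45903 W
Step 3: Q_total = 20 * 0.45903 = 9.1806 W
Step 4: m_dot = Q_total / (cp * dT) = 9.1806 / (4186 * 7.24) = 3.029e-04 kg/s

3.029e-04 kg/s


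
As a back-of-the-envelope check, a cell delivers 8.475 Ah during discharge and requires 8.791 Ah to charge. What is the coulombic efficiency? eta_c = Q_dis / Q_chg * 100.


eta_c = Q_dis / Q_chg * 100 = 8.475 / 8.791 * 100 = 96.41%

96.41%


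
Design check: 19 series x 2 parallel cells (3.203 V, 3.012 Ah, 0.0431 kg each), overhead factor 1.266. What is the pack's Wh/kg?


Step 1: V_pack = 19 * 3.203 = 60.857 V
Step 2: C_pack = 2 * 3.012 = 6.024 Ah
Step 3: E_pack = V_pack * C_pack = 60.857 * 6.024 = 366.6 Wh
Step 4: m_pack = 19 * 2 * 0.0431 * 1.266 = 2.0735 kg
Step 5: ED = E_pack / m_pack = 366.6 / 2.0735 = 176.8 Wh/kg

176.8 Wh/kg


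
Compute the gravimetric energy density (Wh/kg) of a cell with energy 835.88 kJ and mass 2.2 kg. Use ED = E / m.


Convert: E = 835.88 kJ = 232.19 Wh
ED = E / m = 232.19 / 2.2 = 105.5 Wh/kg

105.5 Wh/kg


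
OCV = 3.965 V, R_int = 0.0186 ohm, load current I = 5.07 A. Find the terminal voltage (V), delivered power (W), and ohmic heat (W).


Step 1: V_terminal = OCV - I*R = 3.965 - 5.07 * 0.0186 = 3.8707 V
Step 2: P_out = V_terminal * I = 3.8707 * 5.07 = 19.62 W
Step 3: Q = I^2 * R = 5.07^2 * 0.0186 = 0.4781 W

V=3.8707 V, P=19.62 W, Q=0.4781 W


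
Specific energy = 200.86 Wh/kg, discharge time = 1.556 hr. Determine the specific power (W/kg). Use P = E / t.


Specific power = 200.86 Wh/kg / 1.556 hr = 129.1 W/kg

129.1 W/kg


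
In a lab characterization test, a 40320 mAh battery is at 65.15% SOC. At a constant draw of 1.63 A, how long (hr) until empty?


Convert: C_total = 40320 mAh = 40.32 Ah
Step 1: remaining = SOC/100 * C_total = 65.15/100 * 40.32 = 26.268 Ah
Step 2: t = remaining / I = 26.268 / 1.63 = 16.12 hr

16.12 hr


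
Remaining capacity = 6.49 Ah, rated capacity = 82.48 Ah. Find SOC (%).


SOC% = 6.49 / 82.48 * 100 = 7.869%

7.869%


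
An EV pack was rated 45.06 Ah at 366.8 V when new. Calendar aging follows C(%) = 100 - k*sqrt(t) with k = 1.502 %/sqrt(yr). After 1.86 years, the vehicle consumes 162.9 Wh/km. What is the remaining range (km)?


Step 1: capacity retention = 100 - 1.502 * sqrt(1.86) = 100 - 1.502 * 1.3638 = 97.952%
Step 2: C_now = 45.06 * 97.952/100 = 44.137 Ah
Step 3: E_pack = V * C_now = 366.8 * 44.137 = 16189 Wh
Step 4: range = E_pack / consumption = 16189 / 162.9 = 99.38 km

99.38 km


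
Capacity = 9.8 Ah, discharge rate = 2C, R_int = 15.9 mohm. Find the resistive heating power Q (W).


Convert: R = 15.9 mohm = 0.0159 ohm
Step 1: I = C_rate * capacity = 2 * 9.8 = 19.6 A
Step 2: Q = I^2 * R = 19.6^2 * 0.0159 = 384.16 * 0.0159 = 6.108 W

6.108 W


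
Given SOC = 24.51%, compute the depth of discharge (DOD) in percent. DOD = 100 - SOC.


Complement of SOC: DOD = 100% - 24.51% = 75.49%

75.49%


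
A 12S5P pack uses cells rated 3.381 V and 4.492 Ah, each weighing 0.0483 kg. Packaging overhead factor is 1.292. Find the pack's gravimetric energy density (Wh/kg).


Step 1: V_pack = 12 * 3.381 = 40.572 V
Step 2: C_pack = 5 * 4.492 = 22.46 Ah
Step 3: E_pack = V_pack * C_pack = 40.572 * 22.46 = 911.25 Wh
Step 4: m_pack = 12 * 5 * 0.0483 * 1.292 = 3.7442 kg
Step 5: ED = E_pack / m_pack = 911.25 / 3.7442 = 243.4 Wh/kg

243.4 Wh/kg


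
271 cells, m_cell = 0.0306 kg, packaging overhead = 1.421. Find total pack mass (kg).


m_pack = n * m_cell * overhead = 271 * 0.0306 * 1.421 = 11.78 kg

11.78 kg


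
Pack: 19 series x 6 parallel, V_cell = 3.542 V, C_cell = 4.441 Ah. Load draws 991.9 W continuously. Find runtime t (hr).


Step 1: E_pack = Ns * V_cell * Np * C_cell = 19 * 3.542 * 6 * 4.441 = 1793.2 Wh
Step 2: t = E_pack / P = 1793.2 / 991.9 = 1.808 hr

1.808 hr


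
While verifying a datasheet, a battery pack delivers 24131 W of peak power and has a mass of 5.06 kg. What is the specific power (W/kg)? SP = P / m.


Specific power = 24131 W / 5.06 kg = 4769 W/kg

4769 W/kg


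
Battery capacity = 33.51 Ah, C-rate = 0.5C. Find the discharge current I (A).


At 0.5C: I = 0.5 * 33.51 Ah = 16.755 A

16.755 A


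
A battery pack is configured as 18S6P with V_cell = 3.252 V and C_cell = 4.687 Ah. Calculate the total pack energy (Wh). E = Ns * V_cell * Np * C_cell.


V_pack = 18 * 3.252 = 58.536 V
C_pack = 6 * 4.687 = 28.122 Ah
E = V_pack * C_pack = 58.536 * 28.122 = 1646 Wh

1646 Wh


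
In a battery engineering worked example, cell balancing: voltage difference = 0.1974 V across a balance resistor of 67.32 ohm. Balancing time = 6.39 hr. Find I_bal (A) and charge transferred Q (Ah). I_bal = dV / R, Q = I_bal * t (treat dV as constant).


First, Ohm's law: I_bal = 0.1974 V / 67.32 ohm = 0.0029323 A
Then Q = I * t = 0.0029323 A * 6.39 hr = 0.01874 Ah

I=0.0029323 A, Q=0.01874 Ah


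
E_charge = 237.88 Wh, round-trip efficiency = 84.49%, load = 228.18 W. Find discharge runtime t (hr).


Step 1: E_discharge = eta/100 * E_charge = 84.49/100 * 237.88 = 200.98 Wh
Step 2: t = E_discharge / P = 200.98 / 228.18 = 0.8808 hr

0.8808 hr


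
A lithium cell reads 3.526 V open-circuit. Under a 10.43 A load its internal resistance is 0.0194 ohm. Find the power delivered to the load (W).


Step 1: V_terminal = OCV - I*R = 3.526 - 10.43 * 0.0194 = 3.3237 V
Step 2: P_out = V_terminal * I = 3.3237 * 10.43 = 34.67 W

34.67 W


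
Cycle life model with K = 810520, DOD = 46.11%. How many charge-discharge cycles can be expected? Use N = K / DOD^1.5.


Step 1: DOD^1.5 = 46.11^1.5 = 313.11
Step 2: N = 810520 / 313.11 = 2589 cycles

2589 cycles


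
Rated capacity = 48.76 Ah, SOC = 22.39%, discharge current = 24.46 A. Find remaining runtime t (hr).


Step 1: remaining = SOC/100 * C_total = 22.39/100 * 48.76 = 10.917 Ah
Step 2: t = remaining / I = 10.917 / 24.46 = 0.4463 hr

0.4463 hr


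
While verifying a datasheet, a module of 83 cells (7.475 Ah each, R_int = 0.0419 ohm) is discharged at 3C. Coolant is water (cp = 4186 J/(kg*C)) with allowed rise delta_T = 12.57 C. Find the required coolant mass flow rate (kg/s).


Step 1: I = 3 * 7.475 = 22.425 A
Step 2: Q_cell = I^2 * R = 22.425^2 * 0.0419 = 21.071 W
Step 3: Q_total = 83 * 21.071 = 1748.9 W
Step 4: m_dot = Q_total / (cp * dT) = 1748.9 / (4186 * 12.57) = 0.03324 kg/s

0.03324 kg/s


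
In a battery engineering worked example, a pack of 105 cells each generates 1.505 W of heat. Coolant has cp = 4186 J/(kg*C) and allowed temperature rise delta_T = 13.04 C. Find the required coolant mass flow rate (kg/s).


Q_total = 105 * 1.505 = 158.03 W
m_dot = Q_total / (cp * dT) = 158.03 / (4186 * 13.04) = 0.002895 kg/s

0.002895 kg/s


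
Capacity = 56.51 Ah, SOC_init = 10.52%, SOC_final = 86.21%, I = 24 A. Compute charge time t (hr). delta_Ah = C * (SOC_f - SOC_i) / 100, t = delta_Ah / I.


delta_Ah = 56.51 * (86.21 - 10.52) / 100 = 42.772 Ah
t = delta_Ah / I = 42.772 / 24 = 1.782 hr

1.782 hr


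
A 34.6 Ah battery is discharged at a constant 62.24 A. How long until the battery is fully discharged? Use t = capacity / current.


t = capacity / current = 34.6 / 62.24 = 0.5559 hr

0.5559 hr


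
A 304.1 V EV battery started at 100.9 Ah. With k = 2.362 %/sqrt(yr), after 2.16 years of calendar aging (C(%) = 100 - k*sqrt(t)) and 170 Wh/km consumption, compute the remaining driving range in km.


Step 1: capacity retention = 100 - 2.362 * sqrt(2.16) = 100 - 2.362 * 1.4697 = 96.529%
Step 2: C_now = 100.9 * 96.529/100 = 97.398 Ah
Step 3: E_pack = V * C_now = 304.1 * 97.398 = 29619 Wh
Step 4: range = E_pack / consumption = 29619 / 170 = 174.2 km

174.2 km


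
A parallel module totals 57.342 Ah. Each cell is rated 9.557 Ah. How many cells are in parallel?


n = C_total / C_cell = 57.342 / 9.557 = 6

6


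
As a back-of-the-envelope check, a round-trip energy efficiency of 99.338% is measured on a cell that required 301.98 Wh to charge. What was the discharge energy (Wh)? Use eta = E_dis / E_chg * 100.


E_dis = eta/100 * E_chg = 99.338/100 * 301.98 = 300.0 Wh

300.0 Wh


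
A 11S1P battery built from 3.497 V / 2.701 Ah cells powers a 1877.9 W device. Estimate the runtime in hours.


Step 1: E_pack = Ns * V_cell * Np * C_cell = 11 * 3.497 * 1 * 2.701 = 103.9 Wh
Step 2: t = E_pack / P = 103.9 / 1877.9 = 0.05533 hr

0.05533 hr


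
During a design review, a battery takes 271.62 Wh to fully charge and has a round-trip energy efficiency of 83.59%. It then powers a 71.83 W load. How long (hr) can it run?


Step 1: E_discharge = eta/100 * E_charge = 83.59/100 * 271.62 = 227.05 Wh
Step 2: t = E_discharge / P = 227.05 / 71.83 = 3.161 hr

3.161 hr


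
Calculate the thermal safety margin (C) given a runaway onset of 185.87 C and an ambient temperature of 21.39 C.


Safety margin = 185.87 C - 21.39 C = 164.48 C

164.48 C


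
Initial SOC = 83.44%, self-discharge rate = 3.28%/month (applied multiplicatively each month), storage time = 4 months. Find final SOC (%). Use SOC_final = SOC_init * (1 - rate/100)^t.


Monthly retention factor = 1 - 3.28/100 = 0.9672
Over 4 months: factor^4 = 0.87512
SOC_final = 83.44 * 0.87512 = 73.02%

73.02%


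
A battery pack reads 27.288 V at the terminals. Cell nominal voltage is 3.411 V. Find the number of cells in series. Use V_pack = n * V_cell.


Rearranging: n = V_pack / V_cell = 27.288 / 3.411 = 8 cells

8


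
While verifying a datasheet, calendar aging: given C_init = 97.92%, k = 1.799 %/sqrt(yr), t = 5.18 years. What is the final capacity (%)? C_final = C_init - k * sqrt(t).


sqrt(t) = sqrt(5.18) = 2.276
C_final = 97.92 - 1.799 * 2.276 = 93.83%

93.83%


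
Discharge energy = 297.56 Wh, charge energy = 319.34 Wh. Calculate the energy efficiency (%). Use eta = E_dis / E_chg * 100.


Round-trip efficiency = 297.56/319.34 * 100% = 93.18%

93.18%


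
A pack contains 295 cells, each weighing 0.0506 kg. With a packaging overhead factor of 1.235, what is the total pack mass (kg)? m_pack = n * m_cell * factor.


m_pack = n * m_cell * overhead = 295 * 0.0506 * 1.235 = 18.43 kg

18.43 kg


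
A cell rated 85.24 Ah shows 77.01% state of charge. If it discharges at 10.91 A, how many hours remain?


Step 1: remaining = SOC/100 * C_total = 77.01/100 * 85.24 = 65.643 Ah
Step 2: t = remaining / I = 65.643 / 10.91 = 6.017 hr

6.017 hr


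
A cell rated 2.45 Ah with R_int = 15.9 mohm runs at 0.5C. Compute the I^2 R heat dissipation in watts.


Convert: R = 15.9 mohm = 0.0159 ohm
Step 1: I = C_rate * capacity = 0.5 * 2.45 = 1.225 A
Step 2: Q = I^2 * R = 1.225^2 * 0.0159 = 1.5006 * 0.0159 = 0.02386 W

0.02386 W


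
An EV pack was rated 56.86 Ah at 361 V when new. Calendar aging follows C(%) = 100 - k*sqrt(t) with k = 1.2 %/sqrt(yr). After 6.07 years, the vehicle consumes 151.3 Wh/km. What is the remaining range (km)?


Step 1: capacity retention = 100 - 1.2 * sqrt(6.07) = 100 - 1.2 * 2.4637 = 97.044%
Step 2: C_now = 56.86 * 97.044/100 = 55.179 Ah
Step 3: E_pack = V * C_now = 361 * 55.179 = 19920 Wh
Step 4: range = E_pack / consumption = 19920 / 151.3 = 131.7 km

131.7 km


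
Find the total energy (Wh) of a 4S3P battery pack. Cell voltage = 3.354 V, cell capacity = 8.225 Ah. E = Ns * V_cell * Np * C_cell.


E = Ns * Vcell * Np * Ccell = 4 * 3.354 * 3 * 8.225 = 331.0 Wh

331.0 Wh


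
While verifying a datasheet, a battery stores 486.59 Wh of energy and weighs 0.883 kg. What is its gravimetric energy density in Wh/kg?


Specific energy = 486.59 Wh / 0.883 kg = 551.1 Wh/kg

551.1 Wh/kg


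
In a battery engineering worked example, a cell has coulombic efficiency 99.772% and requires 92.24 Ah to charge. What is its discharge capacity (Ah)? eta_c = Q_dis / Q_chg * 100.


Q_dis = eta/100 * Q_chg = 99.772/100 * 92.24 = 92.03 Ah

92.03 Ah


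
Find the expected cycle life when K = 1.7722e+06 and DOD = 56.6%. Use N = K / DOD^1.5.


Step 1: DOD^1.5 = 56.6^1.5 = 425.82
Step 2: N = 1.7722e+06 / 425.82 = 4162 cycles

4162 cycles


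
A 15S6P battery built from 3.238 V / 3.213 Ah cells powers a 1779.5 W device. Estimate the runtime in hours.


Step 1: E_pack = Ns * V_cell * Np * C_cell = 15 * 3.238 * 6 * 3.213 = 936.33 Wh
Step 2: t = E_pack / P = 936.33 / 1779.5 = 0.5262 hr

0.5262 hr


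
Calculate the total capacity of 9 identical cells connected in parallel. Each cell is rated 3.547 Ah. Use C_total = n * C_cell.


Parallel capacities add: 9 * 3.547 Ah = 31.923 Ah

31.923 Ah


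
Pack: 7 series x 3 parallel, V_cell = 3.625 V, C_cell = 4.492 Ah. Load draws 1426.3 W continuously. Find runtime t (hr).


Step 1: E_pack = Ns * V_cell * Np * C_cell = 7 * 3.625 * 3 * 4.492 = 341.95 Wh
Step 2: t = E_pack / P = 341.95 / 1426.3 = 0.2397 hr

0.2397 hr


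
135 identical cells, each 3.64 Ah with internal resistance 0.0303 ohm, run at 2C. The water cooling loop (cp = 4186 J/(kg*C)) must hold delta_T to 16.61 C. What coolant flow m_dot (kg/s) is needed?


Step 1: I = 2 * 3.64 = 7.28 A
Step 2: Q_cell = I^2 * R = 7.28^2 * 0.0303 = 1.6059 W
Step 3: Q_total = 135 * 1.6059 = 216.8 W
Step 4: m_dot = Q_total / (cp * dT) = 216.8 / (4186 * 16.61) = 0.003118 kg/s

0.003118 kg/s


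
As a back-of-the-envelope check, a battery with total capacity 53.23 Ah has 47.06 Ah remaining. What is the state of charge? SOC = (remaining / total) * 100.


SOC% = 47.06 / 53.23 * 100 = 88.41%

88.41%


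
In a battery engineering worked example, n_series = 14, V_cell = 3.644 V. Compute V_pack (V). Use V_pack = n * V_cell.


With 14 cells in series at 3.644 V each, V_pack = 51.016 V

51.016 V


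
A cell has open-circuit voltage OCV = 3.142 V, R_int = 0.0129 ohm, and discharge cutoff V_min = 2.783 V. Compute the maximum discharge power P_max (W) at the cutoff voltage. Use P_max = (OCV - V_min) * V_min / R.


P_max = (OCV - V_min) * V_min / R = (3.142 - 2.783) * 2.783 / 0.0129 = 0.359 * 2.783 / 0.0129 = 77.45 W

77.45 W


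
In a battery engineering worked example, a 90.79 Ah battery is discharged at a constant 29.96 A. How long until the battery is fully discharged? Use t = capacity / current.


t = capacity / current = 90.79 / 29.96 = 3.030 hr

3.030 hr


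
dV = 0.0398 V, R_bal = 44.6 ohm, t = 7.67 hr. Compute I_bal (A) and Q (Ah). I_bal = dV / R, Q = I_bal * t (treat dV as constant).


First, Ohm's law: I_bal = 0.0398 V / 44.6 ohm = 8.9238e-04 A
Then Q = I * t = 8.9238e-04 A * 7.67 hr = 0.006845 Ah

I=8.9238e-04 A, Q=0.006845 Ah


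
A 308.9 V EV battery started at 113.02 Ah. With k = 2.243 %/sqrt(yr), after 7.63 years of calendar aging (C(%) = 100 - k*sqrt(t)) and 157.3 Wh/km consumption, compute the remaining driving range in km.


Step 1: capacity retention = 100 - 2.243 * sqrt(7.63) = 100 - 2.243 * 2.7622 = 93.804%
Step 2: C_now = 113.02 * 93.804/100 = 106.02 Ah
Step 3: E_pack = V * C_now = 308.9 * 106.02 = 32750 Wh
Step 4: range = E_pack / consumption = 32750 / 157.3 = 208.2 km

208.2 km


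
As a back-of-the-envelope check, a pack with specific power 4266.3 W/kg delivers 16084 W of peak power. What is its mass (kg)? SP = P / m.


m = P / SP = 16084 / 4266.3 = 3.770 kg

3.770 kg


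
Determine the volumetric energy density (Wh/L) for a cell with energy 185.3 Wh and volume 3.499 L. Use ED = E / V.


Volumetric ED = 185.3 Wh / 3.499 L = 52.96 Wh/L

52.96 Wh/L


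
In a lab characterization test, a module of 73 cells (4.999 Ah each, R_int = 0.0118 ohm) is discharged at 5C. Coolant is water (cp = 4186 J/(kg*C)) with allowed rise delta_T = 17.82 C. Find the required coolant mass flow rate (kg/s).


Step 1: I = 5 * 4.999 = 24.995 A
Step 2: Q_cell = I^2 * R = 24.995^2 * 0.0118 = 7.3721 W
Step 3: Q_total = 73 * 7.3721 = 538.16 W
Step 4: m_dot = Q_total / (cp * dT) = 538.16 / (4186 * 17.82) = 0.007214 kg/s

0.007214 kg/s


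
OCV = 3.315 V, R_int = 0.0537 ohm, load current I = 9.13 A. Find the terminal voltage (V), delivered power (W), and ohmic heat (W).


Step 1: V_terminal = OCV - I*R = 3.315 - 9.13 * 0.0537 = 2.8247 V
Step 2: P_out = V_terminal * I = 2.8247 * 9.13 = 25.79 W
Step 3: Q = I^2 * R = 9.13^2 * 0.0537 = 4.476 W

V=2.8247 V, P=25.79 W, Q=4.476 W


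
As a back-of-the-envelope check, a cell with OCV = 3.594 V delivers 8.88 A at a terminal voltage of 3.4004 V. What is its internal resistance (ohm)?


R = (OCV - V) / I = (3.594 - 3.4004) / 8.88 = 0.02180 ohm

0.02180 ohm


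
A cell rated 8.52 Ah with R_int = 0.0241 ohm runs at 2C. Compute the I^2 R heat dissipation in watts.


Step 1: I = C_rate * capacity = 2 * 8.52 = 17.04 A
Step 2: Q = I^2 * R = 17.04^2 * 0.0241 = 290.36 * 0.0241 = 6.998 W

6.998 W


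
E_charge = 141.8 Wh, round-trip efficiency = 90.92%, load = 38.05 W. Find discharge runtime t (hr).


Step 1: E_discharge = eta/100 * E_charge = 90.92/100 * 141.8 = 128.92 Wh
Step 2: t = E_discharge / P = 128.92 / 38.05 = 3.388 hr

3.388 hr


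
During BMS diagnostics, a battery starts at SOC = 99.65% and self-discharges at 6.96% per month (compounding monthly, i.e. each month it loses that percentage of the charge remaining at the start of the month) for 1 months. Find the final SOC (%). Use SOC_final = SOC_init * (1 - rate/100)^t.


Monthly retention factor = 1 - 6.96/100 = 0.9304
Over 1 months: factor^1 = 0.9304
SOC_final = 99.65 * 0.9304 = 92.71%

92.71%


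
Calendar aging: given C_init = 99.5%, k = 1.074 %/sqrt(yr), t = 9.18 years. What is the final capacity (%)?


sqrt(t) = sqrt(9.18) = 3.0299
C_final = 99.5 - 1.074 * 3.0299 = 96.25%

96.25%


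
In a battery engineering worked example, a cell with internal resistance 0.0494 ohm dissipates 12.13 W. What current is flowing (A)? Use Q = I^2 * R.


I = sqrt(Q / R) = sqrt(12.13 / 0.0494) = sqrt(245.55) = 15.67 A

15.67 A


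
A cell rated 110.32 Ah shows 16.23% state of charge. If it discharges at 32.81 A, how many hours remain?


Step 1: remaining = SOC/100 * C_total = 16.23/100 * 110.32 = 17.905 Ah
Step 2: t = remaining / I = 17.905 / 32.81 = 0.5457 hr

0.5457 hr


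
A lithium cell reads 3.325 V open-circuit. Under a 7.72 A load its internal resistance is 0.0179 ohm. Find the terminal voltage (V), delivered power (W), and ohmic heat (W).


Step 1: V_terminal = OCV - I*R = 3.325 - 7.72 * 0.0179 = 3.1868 V
Step 2: P_out = V_terminal * I = 3.1868 * 7.72 = 24.60 W
Step 3: Q = I^2 * R = 7.72^2 * 0.0179 = 1.067 W

V=3.1868 V, P=24.60 W, Q=1.067 W


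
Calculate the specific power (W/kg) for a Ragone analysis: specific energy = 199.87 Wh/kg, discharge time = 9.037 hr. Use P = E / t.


P_specific = E / t = 199.87 / 9.037 = 22.12 W/kg

22.12 W/kg


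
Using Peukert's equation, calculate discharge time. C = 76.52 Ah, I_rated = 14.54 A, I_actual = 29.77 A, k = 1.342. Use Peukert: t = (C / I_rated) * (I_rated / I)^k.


t_rated = C / I_rated = 76.52 / 14.54 = 5.2627 hr
(I_rated/I)^k = (0.48841)^1.342 = 0.38225
t = t_rated * (I_rated/I)^k = 5.2627 * 0.38225 = 2.012 hr

2.012 hr


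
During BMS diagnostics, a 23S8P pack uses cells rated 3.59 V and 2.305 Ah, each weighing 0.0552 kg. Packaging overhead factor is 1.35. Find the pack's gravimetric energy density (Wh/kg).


Step 1: V_pack = 23 * 3.59 = 82.57 V
Step 2: C_pack = 8 * 2.305 = 18.44 Ah
Step 3: E_pack = V_pack * C_pack = 82.57 * 18.44 = 1522.6 Wh
Step 4: m_pack = 23 * 8 * 0.0552 * 1.35 = 13.712 kg
Step 5: ED = E_pack / m_pack = 1522.6 / 13.712 = 111.0 Wh/kg

111.0 Wh/kg


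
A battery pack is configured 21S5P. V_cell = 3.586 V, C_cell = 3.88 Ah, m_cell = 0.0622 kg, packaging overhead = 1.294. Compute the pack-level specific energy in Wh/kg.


Step 1: V_pack = 21 * 3.586 = 75.306 V
Step 2: C_pack = 5 * 3.88 = 19.4 Ah
Step 3: E_pack = V_pack * C_pack = 75.306 * 19.4 = 1460.9 Wh
Step 4: m_pack = 21 * 5 * 0.0622 * 1.294 = 8.4511 kg
Step 5: ED = E_pack / m_pack = 1460.9 / 8.4511 = 172.9 Wh/kg

172.9 Wh/kg


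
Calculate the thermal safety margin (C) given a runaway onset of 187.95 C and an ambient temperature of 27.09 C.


Safety margin = 187.95 C - 27.09 C = 160.86 C

160.86 C


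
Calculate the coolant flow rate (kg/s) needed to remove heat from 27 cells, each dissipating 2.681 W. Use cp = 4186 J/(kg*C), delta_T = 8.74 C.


Step 1: Total heat Q = 27 * 2.681 W = 72.387 W
Step 2: denom = cp * dT = 4186 * 8.74 = 36586
Step 3: m_dot = 72.387 / 36586 = 0.001979 kg/s

0.001979 kg/s


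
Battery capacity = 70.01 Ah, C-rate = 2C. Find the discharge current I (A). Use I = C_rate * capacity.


At 2C: I = 2 * 70.01 Ah = 140.02 A

140.02 A


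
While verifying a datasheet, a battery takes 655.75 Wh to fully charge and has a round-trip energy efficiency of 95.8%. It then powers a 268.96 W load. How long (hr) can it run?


Step 1: E_discharge = eta/100 * E_charge = 95.8/100 * 655.75 = 628.21 Wh
Step 2: t = E_discharge / P = 628.21 / 268.96 = 2.336 hr

2.336 hr


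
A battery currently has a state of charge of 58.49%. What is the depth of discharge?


Complement of SOC: DOD = 100% - 58.49% = 41.51%

41.51%


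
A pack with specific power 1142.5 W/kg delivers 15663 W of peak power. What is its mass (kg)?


m = P / SP = 15663 / 1142.5 = 13.71 kg

13.71 kg


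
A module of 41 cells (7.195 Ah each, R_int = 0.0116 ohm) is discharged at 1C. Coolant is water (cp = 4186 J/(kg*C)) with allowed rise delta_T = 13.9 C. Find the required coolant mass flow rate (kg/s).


Step 1: I = 1 * 7.195 = 7.195 A
Step 2: Q_cell = I^2 * R = 7.195^2 * 0.0116 = 0.60051 W
Step 3: Q_total = 41 * 0.60051 = 24.621 W
Step 4: m_dot = Q_total / (cp * dT) = 24.621 / (4186 * 13.9) = 4.231e-04 kg/s

4.231e-04 kg/s


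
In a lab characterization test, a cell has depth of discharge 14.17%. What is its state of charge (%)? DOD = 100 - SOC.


SOC = 100 - DOD = 100 - 14.17 = 85.83%

85.83%


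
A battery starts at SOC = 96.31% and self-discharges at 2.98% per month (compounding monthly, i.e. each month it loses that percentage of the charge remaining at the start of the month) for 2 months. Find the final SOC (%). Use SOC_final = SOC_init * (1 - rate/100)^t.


decay = (1 - 2.98/100)^2 = 0.94129
SOC_final = 96.31 * 0.94129 = 90.66%

90.66%


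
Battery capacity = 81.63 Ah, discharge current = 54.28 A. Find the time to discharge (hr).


t = capacity / current = 81.63 / 54.28 = 1.504 hr

1.504 hr


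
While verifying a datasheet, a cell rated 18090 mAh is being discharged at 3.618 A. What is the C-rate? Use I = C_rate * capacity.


Convert: capacity = 18090 mAh = 18.09 Ah
C_rate = I / capacity = 3.618 / 18.09 = 0.2C

0.2C


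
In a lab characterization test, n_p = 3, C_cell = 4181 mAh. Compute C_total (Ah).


Convert: C_cell = 4181 mAh = 4.181 Ah
C_total = 3 * 4.181 = 12.543 Ah

12.543 Ah


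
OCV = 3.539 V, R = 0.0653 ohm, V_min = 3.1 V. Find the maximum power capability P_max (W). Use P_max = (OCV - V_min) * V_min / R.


P_max = (OCV - V_min) * V_min / R = (3.539 - 3.1) * 3.1 / 0.0653 = 0.439 * 3.1 / 0.0653 = 20.84 W

20.84 W


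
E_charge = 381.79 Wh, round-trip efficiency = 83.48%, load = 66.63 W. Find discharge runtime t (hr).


Step 1: E_discharge = eta/100 * E_charge = 83.48/100 * 381.79 = 318.72 Wh
Step 2: t = E_discharge / P = 318.72 / 66.63 = 4.783 hr

4.783 hr


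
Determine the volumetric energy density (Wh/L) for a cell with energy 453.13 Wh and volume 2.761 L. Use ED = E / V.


ED = E / V = 453.13 / 2.761 = 164.1 Wh/L

164.1 Wh/L


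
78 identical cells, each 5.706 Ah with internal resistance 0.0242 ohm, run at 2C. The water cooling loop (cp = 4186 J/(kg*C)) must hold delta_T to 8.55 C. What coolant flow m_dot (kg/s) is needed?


Step 1: I = 2 * 5.706 = 11.412 A
Step 2: Q_cell = I^2 * R = 11.412^2 * 0.0242 = 3.1517 W
Step 3: Q_total = 78 * 3.1517 = 245.83 W
Step 4: m_dot = Q_total / (cp * dT) = 245.83 / (4186 * 8.55) = 0.006869 kg/s

0.006869 kg/s


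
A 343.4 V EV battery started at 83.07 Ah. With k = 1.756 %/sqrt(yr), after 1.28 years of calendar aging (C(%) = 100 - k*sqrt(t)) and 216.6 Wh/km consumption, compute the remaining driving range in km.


Step 1: capacity retention = 100 - 1.756 * sqrt(1.28) = 100 - 1.756 * 1.1314 = 98.013%
Step 2: C_now = 83.07 * 98.013/100 = 81.419 Ah
Step 3: E_pack = V * C_now = 343.4 * 81.419 = 27959 Wh
Step 4: range = E_pack / consumption = 27959 / 216.6 = 129.1 km

129.1 km


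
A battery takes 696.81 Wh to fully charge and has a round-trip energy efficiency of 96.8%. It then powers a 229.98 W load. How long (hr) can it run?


Step 1: E_discharge = eta/100 * E_charge = 96.8/100 * 696.81 = 674.51 Wh
Step 2: t = E_discharge / P = 674.51 / 229.98 = 2.933 hr

2.933 hr


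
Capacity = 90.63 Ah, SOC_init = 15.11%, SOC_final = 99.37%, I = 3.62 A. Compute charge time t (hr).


delta_Ah = 90.63 * (99.37 - 15.11) / 100 = 76.365 Ah
t = delta_Ah / I = 76.365 / 3.62 = 21.10 hr

21.10 hr


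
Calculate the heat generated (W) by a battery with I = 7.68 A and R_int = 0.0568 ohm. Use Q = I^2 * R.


Q = I^2 * R = 7.68^2 * 0.0568 = 3.350 W

3.350 W


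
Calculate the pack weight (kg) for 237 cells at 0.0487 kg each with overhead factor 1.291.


Cell mass sum = 237 * 0.0487 = 11.542 kg
With overhead 1.291: m_pack = 11.542 * 1.291 = 14.90 kg

14.90 kg


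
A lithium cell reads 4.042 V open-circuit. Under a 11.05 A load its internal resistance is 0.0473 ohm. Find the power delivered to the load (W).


Step 1: V_terminal = OCV - I*R = 4.042 - 11.05 * 0.0473 = 3.5193 V
Step 2: P_out = V_terminal * I = 3.5193 * 11.05 = 38.89 W

38.89 W


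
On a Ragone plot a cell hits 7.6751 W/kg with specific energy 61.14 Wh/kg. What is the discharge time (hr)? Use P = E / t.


t = E / P = 61.14 / 7.6751 = 7.966 hr

7.966 hr


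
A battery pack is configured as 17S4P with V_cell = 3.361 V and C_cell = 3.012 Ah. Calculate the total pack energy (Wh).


V_pack = 17 * 3.361 = 57.137 V
C_pack = 4 * 3.012 = 12.048 Ah
E = V_pack * C_pack = 57.137 * 12.048 = 688.4 Wh

688.4 Wh


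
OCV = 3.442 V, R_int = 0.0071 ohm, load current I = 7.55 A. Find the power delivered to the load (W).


Step 1: V_terminal = OCV - I*R = 3.442 - 7.55 * 0.0071 = 3.3884 V
Step 2: P_out = V_terminal * I = 3.3884 * 7.55 = 25.58 W

25.58 W


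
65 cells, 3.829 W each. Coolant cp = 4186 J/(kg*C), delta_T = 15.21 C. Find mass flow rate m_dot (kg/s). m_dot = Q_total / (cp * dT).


Q_total = 65 * 3.829 = 248.89 W
m_dot = Q_total / (cp * dT) = 248.89 / (4186 * 15.21) = 0.003909 kg/s

0.003909 kg/s


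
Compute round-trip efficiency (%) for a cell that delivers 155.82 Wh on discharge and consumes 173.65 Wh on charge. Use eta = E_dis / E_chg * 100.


eta_e = E_dis / E_chg * 100 = 155.82 / 173.65 * 100 = 89.73%

89.73%


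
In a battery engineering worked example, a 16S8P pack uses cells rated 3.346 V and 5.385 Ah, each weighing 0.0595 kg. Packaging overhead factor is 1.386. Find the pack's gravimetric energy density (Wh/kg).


Step 1: V_pack = 16 * 3.346 = 53.536 V
Step 2: C_pack = 8 * 5.385 = 43.08 Ah
Step 3: E_pack = V_pack * C_pack = 53.536 * 43.08 = 2306.3 Wh
Step 4: m_pack = 16 * 8 * 0.0595 * 1.386 = 10.556 kg
Step 5: ED = E_pack / m_pack = 2306.3 / 10.556 = 218.5 Wh/kg

218.5 Wh/kg


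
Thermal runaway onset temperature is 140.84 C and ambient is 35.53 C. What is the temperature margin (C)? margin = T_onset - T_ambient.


Safety margin = 140.84 C - 35.53 C = 105.31 C

105.31 C


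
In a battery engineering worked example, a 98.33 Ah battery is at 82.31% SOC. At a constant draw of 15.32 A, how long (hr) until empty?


Step 1: remaining = SOC/100 * C_total = 82.31/100 * 98.33 = 80.935 Ah
Step 2: t = remaining / I = 80.935 / 15.32 = 5.283 hr

5.283 hr


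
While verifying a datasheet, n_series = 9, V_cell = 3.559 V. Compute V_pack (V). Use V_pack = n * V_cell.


With 9 cells in series at 3.559 V each, V_pack = 32.031 V

32.031 V


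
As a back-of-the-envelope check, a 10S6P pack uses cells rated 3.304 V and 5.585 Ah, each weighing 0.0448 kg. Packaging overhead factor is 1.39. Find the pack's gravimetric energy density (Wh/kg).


Step 1: V_pack = 10 * 3.304 = 33.04 V
Step 2: C_pack = 6 * 5.585 = 33.51 Ah
Step 3: E_pack = V_pack * C_pack = 33.04 * 33.51 = 1107.2 Wh
Step 4: m_pack = 10 * 6 * 0.0448 * 1.39 = 3.7363 kg
Step 5: ED = E_pack / m_pack = 1107.2 / 3.7363 = 296.3 Wh/kg

296.3 Wh/kg


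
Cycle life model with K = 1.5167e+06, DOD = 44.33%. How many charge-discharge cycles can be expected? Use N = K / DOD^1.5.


DOD^1.5 = 295.15
N = K / DOD^1.5 = 1.5167e+06 / 295.15 = 5139

5139 cycles


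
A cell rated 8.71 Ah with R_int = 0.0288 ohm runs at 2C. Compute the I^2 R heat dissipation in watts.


Step 1: I = C_rate * capacity = 2 * 8.71 = 17.42 A
Step 2: Q = I^2 * R = 17.42^2 * 0.0288 = 303.46 * 0.0288 = 8.740 W

8.740 W


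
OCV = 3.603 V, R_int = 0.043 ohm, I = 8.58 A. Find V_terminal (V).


IR drop = 8.58 * 0.043 = 0.36894 V
V = 3.603 - 0.36894 = 3.234 V

3.234 V


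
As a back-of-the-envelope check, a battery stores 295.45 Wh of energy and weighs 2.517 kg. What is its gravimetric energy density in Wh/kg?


ED = E / m = 295.45 / 2.517 = 117.4 Wh/kg

117.4 Wh/kg


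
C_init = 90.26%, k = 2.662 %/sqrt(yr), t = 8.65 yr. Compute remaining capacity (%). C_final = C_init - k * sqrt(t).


sqrt(t) = sqrt(8.65) = 2.9411
C_final = 90.26 - 2.662 * 2.9411 = 82.43%

82.43%


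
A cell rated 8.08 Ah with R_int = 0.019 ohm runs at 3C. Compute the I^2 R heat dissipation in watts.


Step 1: I = C_rate * capacity = 3 * 8.08 = 24.24 A
Step 2: Q = I^2 * R = 24.24^2 * 0.019 = 587.58 * 0.019 = 11.16 W

11.16 W


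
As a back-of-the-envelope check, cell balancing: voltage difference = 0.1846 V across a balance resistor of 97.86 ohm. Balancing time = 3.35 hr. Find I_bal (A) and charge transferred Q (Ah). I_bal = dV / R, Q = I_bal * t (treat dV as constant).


First, Ohm's law: I_bal = 0.1846 V / 97.86 ohm = 0.0018864 A
Then Q = I * t = 0.0018864 A * 3.35 hr = 0.006319 Ah

I=0.0018864 A, Q=0.006319 Ah
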